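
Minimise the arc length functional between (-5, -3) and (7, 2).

Arc-length functional: J[y] = ∫ sqrt(1 + (y')^2) dx.
Lagrangian L = sqrt(1 + (y')^2) has no explicit y dependence, so ∂L/∂y = 0 and the Euler-Lagrange equation gives
    d/dx( y' / sqrt(1 + (y')^2) ) = 0  ⇒  y' / sqrt(1 + (y')^2) = const.
Hence y' is constant, so y(x) is affine.
Fitting the endpoints (-5, -3) and (7, 2):
    slope m = (2 − (-3)) / (7 − (-5)) = 5/12,
    intercept c = (-3) − m·(-5) = -11/12.
Extremal: y(x) = (5/12) x - 11/12.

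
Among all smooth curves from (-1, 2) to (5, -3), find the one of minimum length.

Arc-length functional: J[y] = ∫ sqrt(1 + (y')^2) dx.
Lagrangian L = sqrt(1 + (y')^2) has no explicit y dependence, so ∂L/∂y = 0 and the Euler-Lagrange equation gives
    d/dx( y' / sqrt(1 + (y')^2) ) = 0  ⇒  y' / sqrt(1 + (y')^2) = const.
Hence y' is constant, so y(x) is affine.
Fitting the endpoints (-1, 2) and (5, -3):
    slope m = ((-3) − 2) / (5 − (-1)) = -5/6,
    intercept c = 2 − m·(-1) = 7/6.
Extremal: y(x) = (-5/6) x + 7/6.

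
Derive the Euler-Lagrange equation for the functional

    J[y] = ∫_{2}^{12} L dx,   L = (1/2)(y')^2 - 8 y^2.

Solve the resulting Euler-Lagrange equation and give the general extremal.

The Lagrangian is L = (1/2)(y')^2 - 8 y^2.
∂L/∂y = -16y.
∂L/∂y' = y'.
The Euler-Lagrange equation d/dx(∂L/∂y') − ∂L/∂y = 0 becomes:
    y'' + 16 y = 0
General solution: y(x) = A sin(4x) + B cos(4x), where A and B are arbitrary constants fixed by the endpoint conditions.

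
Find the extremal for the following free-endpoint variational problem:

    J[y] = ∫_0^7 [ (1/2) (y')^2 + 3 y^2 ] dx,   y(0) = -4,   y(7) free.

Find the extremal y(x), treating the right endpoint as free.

The Lagrangian L = (1/2) (y')^2 + 3 y^2 gives
    ∂L/∂y = 6 y,   ∂L/∂y' = y'.
Euler-Lagrange: y'' − 6 y = 0.
With k = sqrt(6), the general solution is
    y(x) = A cosh(sqrt(6) x) + B sinh(sqrt(6) x).
Fixed left endpoint y(0) = -4 ⇒ A = -4.
The right endpoint x = 7 is free, so the natural (transversality) condition is ∂L/∂y' |_{x=7} = 0, i.e. y'(7) = 0.
Compute y'(x) = A k sinh(k x) + B k cosh(k x), so
    y'(7) = A k sinh(k·7) + B k cosh(k·7) = 0
    ⇒ B = −A tanh(k·7) = 4 tanh(sqrt(6)·7).
Therefore the extremal is
    y(x) = −4 cosh(sqrt(6) x) + 4 tanh(sqrt(6)·7) sinh(sqrt(6) x).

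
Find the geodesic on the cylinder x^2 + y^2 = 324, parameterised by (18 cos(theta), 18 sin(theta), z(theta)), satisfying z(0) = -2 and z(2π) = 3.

Parameterise the cylinder of radius R = 18 as
    r(θ) = (18 cos θ, 18 sin θ, z(θ)).
The arc-length element is
    ds = sqrt(324 + (dz/dθ)^2) dθ,
so the Lagrangian is L = sqrt(324 + z'^2).
L depends on z' only, not on z or θ, so ∂L/∂z = 0 and
    ∂L/∂z' = z' / sqrt(324 + z'^2).
The Euler-Lagrange equation gives
    d/dθ( z' / sqrt(324 + z'^2) ) = 0,
so z' is constant. Integrating once:
    z(θ) = a θ + b,
a helix on the cylinder (a straight line when the cylinder is unrolled). The constants a, b are determined by the endpoint conditions.
With endpoint conditions z(0) = -2 and z(2π) = 3: from z(0) = b we get b = -2, and a·2π + -2 = 3 gives a = 5/(2π), so
    z(θ) = (5/(2π)) θ − 2.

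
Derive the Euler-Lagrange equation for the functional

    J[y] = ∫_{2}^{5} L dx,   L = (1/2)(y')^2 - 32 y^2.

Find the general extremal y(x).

The Lagrangian is L = (1/2)(y')^2 - 32 y^2.
∂L/∂y = -64y.
∂L/∂y' = y'.
The Euler-Lagrange equation d/dx(∂L/∂y') − ∂L/∂y = 0 becomes:
    y'' + 64 y = 0
General solution: y(x) = A sin(8x) + B cos(8x), where A and B are arbitrary constants fixed by the endpoint conditions.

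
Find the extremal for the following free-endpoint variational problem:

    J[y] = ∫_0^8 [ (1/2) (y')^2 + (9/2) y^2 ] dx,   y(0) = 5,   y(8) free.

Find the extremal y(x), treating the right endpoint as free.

The Lagrangian L = (1/2) (y')^2 + (9/2) y^2 gives
    ∂L/∂y = 9 y,   ∂L/∂y' = y'.
Euler-Lagrange: y'' − 9 y = 0.
With k = 3, the general solution is
    y(x) = A cosh(3 x) + B sinh(3 x).
Fixed left endpoint y(0) = 5 ⇒ A = 5.
The right endpoint x = 8 is free, so the natural (transversality) condition is ∂L/∂y' |_{x=8} = 0, i.e. y'(8) = 0.
Compute y'(x) = A k sinh(k x) + B k cosh(k x), so
    y'(8) = A k sinh(k·8) + B k cosh(k·8) = 0
    ⇒ B = −A tanh(k·8) = − 5 tanh(3·8).
Therefore the extremal is
    y(x) = 5 cosh(3 x) − 5 tanh(3·8) sinh(3 x).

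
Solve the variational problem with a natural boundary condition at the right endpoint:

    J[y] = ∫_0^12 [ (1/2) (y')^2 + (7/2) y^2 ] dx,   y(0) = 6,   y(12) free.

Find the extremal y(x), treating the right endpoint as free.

The Lagrangian L = (1/2) (y')^2 + (7/2) y^2 gives
    ∂L/∂y = 7 y,   ∂L/∂y' = y'.
Euler-Lagrange: y'' − 7 y = 0.
With k = sqrt(7), the general solution is
    y(x) = A cosh(sqrt(7) x) + B sinh(sqrt(7) x).
Fixed left endpoint y(0) = 6 ⇒ A = 6.
The right endpoint x = 12 is free, so the natural (transversality) condition is ∂L/∂y' |_{x=12} = 0, i.e. y'(12) = 0.
Compute y'(x) = A k sinh(k x) + B k cosh(k x), so
    y'(12) = A k sinh(k·12) + B k cosh(k·12) = 0
    ⇒ B = −A tanh(k·12) = − 6 tanh(sqrt(7)·12).
Therefore the extremal is
    y(x) = 6 cosh(sqrt(7) x) − 6 tanh(sqrt(7)·12) sinh(sqrt(7) x).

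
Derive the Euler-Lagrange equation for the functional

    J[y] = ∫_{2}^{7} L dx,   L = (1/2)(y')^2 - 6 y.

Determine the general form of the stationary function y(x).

The Lagrangian is L = (1/2)(y')^2 - 6 y.
∂L/∂y = -6.
∂L/∂y' = y'.
The Euler-Lagrange equation d/dx(∂L/∂y') − ∂L/∂y = 0 becomes:
    y'' + 6 = 0
General solution: y(x) = -3 x^2 + A x + B, where A and B are arbitrary constants fixed by the endpoint conditions.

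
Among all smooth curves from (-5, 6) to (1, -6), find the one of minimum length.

Arc-length functional: J[y] = ∫ sqrt(1 + (y')^2) dx.
Lagrangian L = sqrt(1 + (y')^2) has no explicit y dependence, so ∂L/∂y = 0 and the Euler-Lagrange equation gives
    d/dx( y' / sqrt(1 + (y')^2) ) = 0  ⇒  y' / sqrt(1 + (y')^2) = const.
Hence y' is constant, so y(x) is affine.
Fitting the endpoints (-5, 6) and (1, -6):
    slope m = ((-6) − 6) / (1 − (-5)) = -2,
    intercept c = 6 − m·(-5) = -4.
Extremal: y(x) = -2 x - 4.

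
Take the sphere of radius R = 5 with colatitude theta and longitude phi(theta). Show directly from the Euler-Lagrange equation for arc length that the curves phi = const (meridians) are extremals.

On the sphere of radius R = 5 with spherical coordinates (θ, φ), the induced metric is
    ds^2 = 25(dθ^2 + sin^2(θ) dφ^2).
Using θ as the parameter, the arc-length functional becomes
    J[φ] = ∫ 5 sqrt(1 + sin^2(θ) (dφ/dθ)^2) dθ.
So L = 5 sqrt(1 + sin^2(θ) φ'^2). Compute
    ∂L/∂φ = 0  (L has no explicit φ dependence),
    ∂L/∂φ' = 5 sin^2(θ) φ' / sqrt(1 + sin^2(θ) φ'^2).
For the candidate φ(θ) = c (constant), φ' = 0, so ∂L/∂φ' evaluated along the candidate vanishes, and ∂L/∂φ is identically zero. Hence
    d/dθ(∂L/∂φ') − ∂L/∂φ = 0
is satisfied. Therefore meridians φ = const are extremals of arc length — they are geodesics on the sphere.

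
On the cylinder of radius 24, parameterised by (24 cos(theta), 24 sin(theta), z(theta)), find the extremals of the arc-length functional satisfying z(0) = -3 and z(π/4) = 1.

Parameterise the cylinder of radius R = 24 as
    r(θ) = (24 cos θ, 24 sin θ, z(θ)).
The arc-length element is
    ds = sqrt(576 + (dz/dθ)^2) dθ,
so the Lagrangian is L = sqrt(576 + z'^2).
L depends on z' only, not on z or θ, so ∂L/∂z = 0 and
    ∂L/∂z' = z' / sqrt(576 + z'^2).
The Euler-Lagrange equation gives
    d/dθ( z' / sqrt(576 + z'^2) ) = 0,
so z' is constant. Integrating once:
    z(θ) = a θ + b,
a helix on the cylinder (a straight line when the cylinder is unrolled). The constants a, b are determined by the endpoint conditions.
With endpoint conditions z(0) = -3 and z(π/4) = 1: from z(0) = b we get b = -3, and a·π/4 + -3 = 1 gives a = 16/π, so
    z(θ) = (16/π) θ − 3.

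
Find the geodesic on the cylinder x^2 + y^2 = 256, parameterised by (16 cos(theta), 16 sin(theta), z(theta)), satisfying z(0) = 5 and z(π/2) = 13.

Parameterise the cylinder of radius R = 16 as
    r(θ) = (16 cos θ, 16 sin θ, z(θ)).
The arc-length element is
    ds = sqrt(256 + (dz/dθ)^2) dθ,
so the Lagrangian is L = sqrt(256 + z'^2).
L depends on z' only, not on z or θ, so ∂L/∂z = 0 and
    ∂L/∂z' = z' / sqrt(256 + z'^2).
The Euler-Lagrange equation gives
    d/dθ( z' / sqrt(256 + z'^2) ) = 0,
so z' is constant. Integrating once:
    z(θ) = a θ + b,
a helix on the cylinder (a straight line when the cylinder is unrolled). The constants a, b are determined by the endpoint conditions.
With endpoint conditions z(0) = 5 and z(π/2) = 13: from z(0) = b we get b = 5, and a·π/2 + 5 = 13 gives a = 16/π, so
    z(θ) = (16/π) θ + 5.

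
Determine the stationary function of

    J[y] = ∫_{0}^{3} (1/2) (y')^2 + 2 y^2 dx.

The Lagrangian is L = (1/2) (y')^2 + 2 y^2.
Compute ∂L/∂y = 4y, ∂L/∂y' = y'.
The Euler-Lagrange equation d/dx(∂L/∂y') − ∂L/∂y = 0 reduces to
    y'' − 4 y = 0.
Its general solution is
    y(x) = A e^(2x) + B e^(−2x),
with A, B fixed by the endpoint conditions.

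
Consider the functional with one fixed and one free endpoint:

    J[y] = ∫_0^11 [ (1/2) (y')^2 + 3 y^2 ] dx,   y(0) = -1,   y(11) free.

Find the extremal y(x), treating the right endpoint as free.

The Lagrangian L = (1/2) (y')^2 + 3 y^2 gives
    ∂L/∂y = 6 y,   ∂L/∂y' = y'.
Euler-Lagrange: y'' − 6 y = 0.
With k = sqrt(6), the general solution is
    y(x) = A cosh(sqrt(6) x) + B sinh(sqrt(6) x).
Fixed left endpoint y(0) = -1 ⇒ A = -1.
The right endpoint x = 11 is free, so the natural (transversality) condition is ∂L/∂y' |_{x=11} = 0, i.e. y'(11) = 0.
Compute y'(x) = A k sinh(k x) + B k cosh(k x), so
    y'(11) = A k sinh(k·11) + B k cosh(k·11) = 0
    ⇒ B = −A tanh(k·11) = tanh(sqrt(6)·11).
Therefore the extremal is
    y(x) = −cosh(sqrt(6) x) + tanh(sqrt(6)·11) sinh(sqrt(6) x).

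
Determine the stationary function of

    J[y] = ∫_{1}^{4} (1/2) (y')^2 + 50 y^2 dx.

The Lagrangian is L = (1/2) (y')^2 + 50 y^2.
Compute ∂L/∂y = 100y, ∂L/∂y' = y'.
The Euler-Lagrange equation d/dx(∂L/∂y') − ∂L/∂y = 0 reduces to
    y'' − 100 y = 0.
Its general solution is
    y(x) = A e^(10x) + B e^(−10x),
with A, B fixed by the endpoint conditions.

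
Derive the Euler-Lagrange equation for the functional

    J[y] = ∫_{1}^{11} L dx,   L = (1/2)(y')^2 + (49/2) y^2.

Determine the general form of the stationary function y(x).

The Lagrangian is L = (1/2)(y')^2 + (49/2) y^2.
∂L/∂y = 49y.
∂L/∂y' = y'.
The Euler-Lagrange equation d/dx(∂L/∂y') − ∂L/∂y = 0 becomes:
    y'' - 49 y = 0
General solution: y(x) = A e^(7x) + B e^(-7x), where A and B are arbitrary constants fixed by the endpoint conditions.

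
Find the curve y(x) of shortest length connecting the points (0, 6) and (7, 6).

Arc-length functional: J[y] = ∫ sqrt(1 + (y')^2) dx.
Lagrangian L = sqrt(1 + (y')^2) has no explicit y dependence, so ∂L/∂y = 0 and the Euler-Lagrange equation gives
    d/dx( y' / sqrt(1 + (y')^2) ) = 0  ⇒  y' / sqrt(1 + (y')^2) = const.
Hence y' is constant, so y(x) is affine.
Fitting the endpoints (0, 6) and (7, 6):
    slope m = (6 − 6) / (7 − 0) = 0,
    intercept c = 6 − m·0 = 6.
Extremal: y(x) = 6.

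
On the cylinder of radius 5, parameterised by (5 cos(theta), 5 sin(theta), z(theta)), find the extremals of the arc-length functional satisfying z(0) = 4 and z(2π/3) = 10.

Parameterise the cylinder of radius R = 5 as
    r(θ) = (5 cos θ, 5 sin θ, z(θ)).
The arc-length element is
    ds = sqrt(25 + (dz/dθ)^2) dθ,
so the Lagrangian is L = sqrt(25 + z'^2).
L depends on z' only, not on z or θ, so ∂L/∂z = 0 and
    ∂L/∂z' = z' / sqrt(25 + z'^2).
The Euler-Lagrange equation gives
    d/dθ( z' / sqrt(25 + z'^2) ) = 0,
so z' is constant. Integrating once:
    z(θ) = a θ + b,
a helix on the cylinder (a straight line when the cylinder is unrolled). The constants a, b are determined by the endpoint conditions.
With endpoint conditions z(0) = 4 and z(2π/3) = 10: from z(0) = b we get b = 4, and a·2π/3 + 4 = 10 gives a = 9/π, so
    z(θ) = (9/π) θ + 4.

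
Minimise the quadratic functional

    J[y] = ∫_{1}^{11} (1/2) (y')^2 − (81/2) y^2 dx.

The Lagrangian is L = (1/2) (y')^2 − (81/2) y^2.
Compute ∂L/∂y = -81y, ∂L/∂y' = y'.
The Euler-Lagrange equation d/dx(∂L/∂y') − ∂L/∂y = 0 reduces to
    y'' + 81 y = 0.
Its general solution is
    y(x) = A sin(9x) + B cos(9x),
with A, B fixed by the endpoint conditions.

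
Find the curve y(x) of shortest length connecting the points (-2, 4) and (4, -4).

Arc-length functional: J[y] = ∫ sqrt(1 + (y')^2) dx.
Lagrangian L = sqrt(1 + (y')^2) has no explicit y dependence, so ∂L/∂y = 0 and the Euler-Lagrange equation gives
    d/dx( y' / sqrt(1 + (y')^2) ) = 0  ⇒  y' / sqrt(1 + (y')^2) = const.
Hence y' is constant, so y(x) is affine.
Fitting the endpoints (-2, 4) and (4, -4):
    slope m = ((-4) − 4) / (4 − (-2)) = -4/3,
    intercept c = 4 − m·(-2) = 4/3.
Extremal: y(x) = (-4/3) x + 4/3.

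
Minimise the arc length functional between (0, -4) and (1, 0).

Arc-length functional: J[y] = ∫ sqrt(1 + (y')^2) dx.
Lagrangian L = sqrt(1 + (y')^2) has no explicit y dependence, so ∂L/∂y = 0 and the Euler-Lagrange equation gives
    d/dx( y' / sqrt(1 + (y')^2) ) = 0  ⇒  y' / sqrt(1 + (y')^2) = const.
Hence y' is constant, so y(x) is affine.
Fitting the endpoints (0, -4) and (1, 0):
    slope m = (0 − (-4)) / (1 − 0) = 4,
    intercept c = (-4) − m·0 = -4.
Extremal: y(x) = 4 x - 4.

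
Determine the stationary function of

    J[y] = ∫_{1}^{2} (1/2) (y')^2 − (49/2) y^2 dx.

The Lagrangian is L = (1/2) (y')^2 − (49/2) y^2.
Compute ∂L/∂y = -49y, ∂L/∂y' = y'.
The Euler-Lagrange equation d/dx(∂L/∂y') − ∂L/∂y = 0 reduces to
    y'' + 49 y = 0.
Its general solution is
    y(x) = A sin(7x) + B cos(7x),
with A, B fixed by the endpoint conditions.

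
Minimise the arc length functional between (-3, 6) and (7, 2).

Arc-length functional: J[y] = ∫ sqrt(1 + (y')^2) dx.
Lagrangian L = sqrt(1 + (y')^2) has no explicit y dependence, so ∂L/∂y = 0 and the Euler-Lagrange equation gives
    d/dx( y' / sqrt(1 + (y')^2) ) = 0  ⇒  y' / sqrt(1 + (y')^2) = const.
Hence y' is constant, so y(x) is affine.
Fitting the endpoints (-3, 6) and (7, 2):
    slope m = (2 − 6) / (7 − (-3)) = -2/5,
    intercept c = 6 − m·(-3) = 24/5.
Extremal: y(x) = (-2/5) x + 24/5.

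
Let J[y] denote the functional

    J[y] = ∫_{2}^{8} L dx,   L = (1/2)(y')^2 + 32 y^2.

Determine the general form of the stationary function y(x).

The Lagrangian is L = (1/2)(y')^2 + 32 y^2.
∂L/∂y = 64y.
∂L/∂y' = y'.
The Euler-Lagrange equation d/dx(∂L/∂y') − ∂L/∂y = 0 becomes:
    y'' - 64 y = 0
General solution: y(x) = A e^(8x) + B e^(-8x), where A and B are arbitrary constants fixed by the endpoint conditions.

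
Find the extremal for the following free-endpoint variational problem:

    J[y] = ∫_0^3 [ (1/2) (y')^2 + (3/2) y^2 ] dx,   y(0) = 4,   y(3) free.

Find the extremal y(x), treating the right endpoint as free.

The Lagrangian L = (1/2) (y')^2 + (3/2) y^2 gives
    ∂L/∂y = 3 y,   ∂L/∂y' = y'.
Euler-Lagrange: y'' − 3 y = 0.
With k = sqrt(3), the general solution is
    y(x) = A cosh(sqrt(3) x) + B sinh(sqrt(3) x).
Fixed left endpoint y(0) = 4 ⇒ A = 4.
The right endpoint x = 3 is free, so the natural (transversality) condition is ∂L/∂y' |_{x=3} = 0, i.e. y'(3) = 0.
Compute y'(x) = A k sinh(k x) + B k cosh(k x), so
    y'(3) = A k sinh(k·3) + B k cosh(k·3) = 0
    ⇒ B = −A tanh(k·3) = − 4 tanh(sqrt(3)·3).
Therefore the extremal is
    y(x) = 4 cosh(sqrt(3) x) − 4 tanh(sqrt(3)·3) sinh(sqrt(3) x).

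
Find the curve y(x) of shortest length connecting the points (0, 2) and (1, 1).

Arc-length functional: J[y] = ∫ sqrt(1 + (y')^2) dx.
Lagrangian L = sqrt(1 + (y')^2) has no explicit y dependence, so ∂L/∂y = 0 and the Euler-Lagrange equation gives
    d/dx( y' / sqrt(1 + (y')^2) ) = 0  ⇒  y' / sqrt(1 + (y')^2) = const.
Hence y' is constant, so y(x) is affine.
Fitting the endpoints (0, 2) and (1, 1):
    slope m = (1 − 2) / (1 − 0) = -1,
    intercept c = 2 − m·0 = 2.
Extremal: y(x) = -x + 2.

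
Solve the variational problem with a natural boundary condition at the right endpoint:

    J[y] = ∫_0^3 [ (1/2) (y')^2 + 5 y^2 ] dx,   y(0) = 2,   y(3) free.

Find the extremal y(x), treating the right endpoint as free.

The Lagrangian L = (1/2) (y')^2 + 5 y^2 gives
    ∂L/∂y = 10 y,   ∂L/∂y' = y'.
Euler-Lagrange: y'' − 10 y = 0.
With k = sqrt(10), the general solution is
    y(x) = A cosh(sqrt(10) x) + B sinh(sqrt(10) x).
Fixed left endpoint y(0) = 2 ⇒ A = 2.
The right endpoint x = 3 is free, so the natural (transversality) condition is ∂L/∂y' |_{x=3} = 0, i.e. y'(3) = 0.
Compute y'(x) = A k sinh(k x) + B k cosh(k x), so
    y'(3) = A k sinh(k·3) + B k cosh(k·3) = 0
    ⇒ B = −A tanh(k·3) = − 2 tanh(sqrt(10)·3).
Therefore the extremal is
    y(x) = 2 cosh(sqrt(10) x) − 2 tanh(sqrt(10)·3) sinh(sqrt(10) x).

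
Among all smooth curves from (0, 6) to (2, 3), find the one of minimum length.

Arc-length functional: J[y] = ∫ sqrt(1 + (y')^2) dx.
Lagrangian L = sqrt(1 + (y')^2) has no explicit y dependence, so ∂L/∂y = 0 and the Euler-Lagrange equation gives
    d/dx( y' / sqrt(1 + (y')^2) ) = 0  ⇒  y' / sqrt(1 + (y')^2) = const.
Hence y' is constant, so y(x) is affine.
Fitting the endpoints (0, 6) and (2, 3):
    slope m = (3 − 6) / (2 − 0) = -3/2,
    intercept c = 6 − m·0 = 6.
Extremal: y(x) = (-3/2) x + 6.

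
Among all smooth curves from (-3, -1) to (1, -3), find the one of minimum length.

Arc-length functional: J[y] = ∫ sqrt(1 + (y')^2) dx.
Lagrangian L = sqrt(1 + (y')^2) has no explicit y dependence, so ∂L/∂y = 0 and the Euler-Lagrange equation gives
    d/dx( y' / sqrt(1 + (y')^2) ) = 0  ⇒  y' / sqrt(1 + (y')^2) = const.
Hence y' is constant, so y(x) is affine.
Fitting the endpoints (-3, -1) and (1, -3):
    slope m = ((-3) − (-1)) / (1 − (-3)) = -1/2,
    intercept c = (-1) − m·(-3) = -5/2.
Extremal: y(x) = (-1/2) x - 5/2.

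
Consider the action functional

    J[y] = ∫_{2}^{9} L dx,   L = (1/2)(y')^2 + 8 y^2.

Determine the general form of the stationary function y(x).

The Lagrangian is L = (1/2)(y')^2 + 8 y^2.
∂L/∂y = 16y.
∂L/∂y' = y'.
The Euler-Lagrange equation d/dx(∂L/∂y') − ∂L/∂y = 0 becomes:
    y'' - 16 y = 0
General solution: y(x) = A e^(4x) + B e^(-4x), where A and B are arbitrary constants fixed by the endpoint conditions.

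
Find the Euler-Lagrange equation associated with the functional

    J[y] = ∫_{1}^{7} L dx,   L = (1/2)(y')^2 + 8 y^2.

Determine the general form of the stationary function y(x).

The Lagrangian is L = (1/2)(y')^2 + 8 y^2.
∂L/∂y = 16y.
∂L/∂y' = y'.
The Euler-Lagrange equation d/dx(∂L/∂y') − ∂L/∂y = 0 becomes:
    y'' - 16 y = 0
General solution: y(x) = A e^(4x) + B e^(-4x), where A and B are arbitrary constants fixed by the endpoint conditions.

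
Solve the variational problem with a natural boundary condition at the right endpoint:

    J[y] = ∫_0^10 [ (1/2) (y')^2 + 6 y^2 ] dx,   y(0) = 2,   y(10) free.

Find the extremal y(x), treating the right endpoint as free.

The Lagrangian L = (1/2) (y')^2 + 6 y^2 gives
    ∂L/∂y = 12 y,   ∂L/∂y' = y'.
Euler-Lagrange: y'' − 12 y = 0.
With k = sqrt(12), the general solution is
    y(x) = A cosh(sqrt(12) x) + B sinh(sqrt(12) x).
Fixed left endpoint y(0) = 2 ⇒ A = 2.
The right endpoint x = 10 is free, so the natural (transversality) condition is ∂L/∂y' |_{x=10} = 0, i.e. y'(10) = 0.
Compute y'(x) = A k sinh(k x) + B k cosh(k x), so
    y'(10) = A k sinh(k·10) + B k cosh(k·10) = 0
    ⇒ B = −A tanh(k·10) = − 2 tanh(sqrt(12)·10).
Therefore the extremal is
    y(x) = 2 cosh(sqrt(12) x) − 2 tanh(sqrt(12)·10) sinh(sqrt(12) x).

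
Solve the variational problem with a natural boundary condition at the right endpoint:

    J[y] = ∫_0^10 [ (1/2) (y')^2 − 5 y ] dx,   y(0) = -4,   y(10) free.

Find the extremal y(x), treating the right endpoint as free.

The Lagrangian L = (1/2) (y')^2 − 5 y gives
    ∂L/∂y = −5,   ∂L/∂y' = y'.
Euler-Lagrange: d/dx(y') − (−5) = 0, i.e. y'' + 5 = 0, so
    y(x) = −(5/2) x^2 + C1 x + C2.
Fixed left endpoint y(0) = -4 ⇒ C2 = -4.
The right endpoint x = 10 is free, so the natural (transversality) condition is ∂L/∂y' |_{x=10} = 0, i.e. y'(10) = 0.
Compute y'(x) = −5 x + C1, so y'(10) = −50 + C1 = 0 ⇒ C1 = 50.
Therefore the extremal is
    y(x) = −(5/2) x^2 + 50 x − 4.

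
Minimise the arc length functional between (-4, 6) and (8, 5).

Arc-length functional: J[y] = ∫ sqrt(1 + (y')^2) dx.
Lagrangian L = sqrt(1 + (y')^2) has no explicit y dependence, so ∂L/∂y = 0 and the Euler-Lagrange equation gives
    d/dx( y' / sqrt(1 + (y')^2) ) = 0  ⇒  y' / sqrt(1 + (y')^2) = const.
Hence y' is constant, so y(x) is affine.
Fitting the endpoints (-4, 6) and (8, 5):
    slope m = (5 − 6) / (8 − (-4)) = -1/12,
    intercept c = 6 − m·(-4) = 17/3.
Extremal: y(x) = (-1/12) x + 17/3.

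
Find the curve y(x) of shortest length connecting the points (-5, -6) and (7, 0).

Arc-length functional: J[y] = ∫ sqrt(1 + (y')^2) dx.
Lagrangian L = sqrt(1 + (y')^2) has no explicit y dependence, so ∂L/∂y = 0 and the Euler-Lagrange equation gives
    d/dx( y' / sqrt(1 + (y')^2) ) = 0  ⇒  y' / sqrt(1 + (y')^2) = const.
Hence y' is constant, so y(x) is affine.
Fitting the endpoints (-5, -6) and (7, 0):
    slope m = (0 − (-6)) / (7 − (-5)) = 1/2,
    intercept c = (-6) − m·(-5) = -7/2.
Extremal: y(x) = (1/2) x - 7/2.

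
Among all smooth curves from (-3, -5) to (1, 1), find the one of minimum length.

Arc-length functional: J[y] = ∫ sqrt(1 + (y')^2) dx.
Lagrangian L = sqrt(1 + (y')^2) has no explicit y dependence, so ∂L/∂y = 0 and the Euler-Lagrange equation gives
    d/dx( y' / sqrt(1 + (y')^2) ) = 0  ⇒  y' / sqrt(1 + (y')^2) = const.
Hence y' is constant, so y(x) is affine.
Fitting the endpoints (-3, -5) and (1, 1):
    slope m = (1 − (-5)) / (1 − (-3)) = 3/2,
    intercept c = (-5) − m·(-3) = -1/2.
Extremal: y(x) = (3/2) x - 1/2.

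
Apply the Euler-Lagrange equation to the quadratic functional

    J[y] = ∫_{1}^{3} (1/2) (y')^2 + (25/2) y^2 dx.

The Lagrangian is L = (1/2) (y')^2 + (25/2) y^2.
Compute ∂L/∂y = 25y, ∂L/∂y' = y'.
The Euler-Lagrange equation d/dx(∂L/∂y') − ∂L/∂y = 0 reduces to
    y'' − 25 y = 0.
Its general solution is
    y(x) = A e^(5x) + B e^(−5x),
with A, B fixed by the endpoint conditions.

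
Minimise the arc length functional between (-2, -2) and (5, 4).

Arc-length functional: J[y] = ∫ sqrt(1 + (y')^2) dx.
Lagrangian L = sqrt(1 + (y')^2) has no explicit y dependence, so ∂L/∂y = 0 and the Euler-Lagrange equation gives
    d/dx( y' / sqrt(1 + (y')^2) ) = 0  ⇒  y' / sqrt(1 + (y')^2) = const.
Hence y' is constant, so y(x) is affine.
Fitting the endpoints (-2, -2) and (5, 4):
    slope m = (4 − (-2)) / (5 − (-2)) = 6/7,
    intercept c = (-2) − m·(-2) = -2/7.
Extremal: y(x) = (6/7) x - 2/7.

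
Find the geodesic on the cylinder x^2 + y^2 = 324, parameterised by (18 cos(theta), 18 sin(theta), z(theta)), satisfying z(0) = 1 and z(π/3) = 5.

Parameterise the cylinder of radius R = 18 as
    r(θ) = (18 cos θ, 18 sin θ, z(θ)).
The arc-length element is
    ds = sqrt(324 + (dz/dθ)^2) dθ,
so the Lagrangian is L = sqrt(324 + z'^2).
L depends on z' only, not on z or θ, so ∂L/∂z = 0 and
    ∂L/∂z' = z' / sqrt(324 + z'^2).
The Euler-Lagrange equation gives
    d/dθ( z' / sqrt(324 + z'^2) ) = 0,
so z' is constant. Integrating once:
    z(θ) = a θ + b,
a helix on the cylinder (a straight line when the cylinder is unrolled). The constants a, b are determined by the endpoint conditions.
With endpoint conditions z(0) = 1 and z(π/3) = 5: from z(0) = b we get b = 1, and a·π/3 + 1 = 5 gives a = 12/π, so
    z(θ) = (12/π) θ + 1.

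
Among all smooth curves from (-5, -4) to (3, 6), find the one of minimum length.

Arc-length functional: J[y] = ∫ sqrt(1 + (y')^2) dx.
Lagrangian L = sqrt(1 + (y')^2) has no explicit y dependence, so ∂L/∂y = 0 and the Euler-Lagrange equation gives
    d/dx( y' / sqrt(1 + (y')^2) ) = 0  ⇒  y' / sqrt(1 + (y')^2) = const.
Hence y' is constant, so y(x) is affine.
Fitting the endpoints (-5, -4) and (3, 6):
    slope m = (6 − (-4)) / (3 − (-5)) = 5/4,
    intercept c = (-4) − m·(-5) = 9/4.
Extremal: y(x) = (5/4) x + 9/4.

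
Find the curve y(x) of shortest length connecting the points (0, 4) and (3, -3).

Arc-length functional: J[y] = ∫ sqrt(1 + (y')^2) dx.
Lagrangian L = sqrt(1 + (y')^2) has no explicit y dependence, so ∂L/∂y = 0 and the Euler-Lagrange equation gives
    d/dx( y' / sqrt(1 + (y')^2) ) = 0  ⇒  y' / sqrt(1 + (y')^2) = const.
Hence y' is constant, so y(x) is affine.
Fitting the endpoints (0, 4) and (3, -3):
    slope m = ((-3) − 4) / (3 − 0) = -7/3,
    intercept c = 4 − m·0 = 4.
Extremal: y(x) = (-7/3) x + 4.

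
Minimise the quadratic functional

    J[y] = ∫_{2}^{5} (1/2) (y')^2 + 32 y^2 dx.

The Lagrangian is L = (1/2) (y')^2 + 32 y^2.
Compute ∂L/∂y = 64y, ∂L/∂y' = y'.
The Euler-Lagrange equation d/dx(∂L/∂y') − ∂L/∂y = 0 reduces to
    y'' − 64 y = 0.
Its general solution is
    y(x) = A e^(8x) + B e^(−8x),
with A, B fixed by the endpoint conditions.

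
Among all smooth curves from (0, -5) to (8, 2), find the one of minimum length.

Arc-length functional: J[y] = ∫ sqrt(1 + (y')^2) dx.
Lagrangian L = sqrt(1 + (y')^2) has no explicit y dependence, so ∂L/∂y = 0 and the Euler-Lagrange equation gives
    d/dx( y' / sqrt(1 + (y')^2) ) = 0  ⇒  y' / sqrt(1 + (y')^2) = const.
Hence y' is constant, so y(x) is affine.
Fitting the endpoints (0, -5) and (8, 2):
    slope m = (2 − (-5)) / (8 − 0) = 7/8,
    intercept c = (-5) − m·0 = -5.
Extremal: y(x) = (7/8) x - 5.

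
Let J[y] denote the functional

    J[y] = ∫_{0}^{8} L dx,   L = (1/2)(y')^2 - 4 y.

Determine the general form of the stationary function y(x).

The Lagrangian is L = (1/2)(y')^2 - 4 y.
∂L/∂y = -4.
∂L/∂y' = y'.
The Euler-Lagrange equation d/dx(∂L/∂y') − ∂L/∂y = 0 becomes:
    y'' + 4 = 0
General solution: y(x) = -2 x^2 + A x + B, where A and B are arbitrary constants fixed by the endpoint conditions.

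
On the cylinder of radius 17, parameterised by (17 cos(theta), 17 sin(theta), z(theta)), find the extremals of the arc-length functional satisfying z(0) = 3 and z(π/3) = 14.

Parameterise the cylinder of radius R = 17 as
    r(θ) = (17 cos θ, 17 sin θ, z(θ)).
The arc-length element is
    ds = sqrt(289 + (dz/dθ)^2) dθ,
so the Lagrangian is L = sqrt(289 + z'^2).
L depends on z' only, not on z or θ, so ∂L/∂z = 0 and
    ∂L/∂z' = z' / sqrt(289 + z'^2).
The Euler-Lagrange equation gives
    d/dθ( z' / sqrt(289 + z'^2) ) = 0,
so z' is constant. Integrating once:
    z(θ) = a θ + b,
a helix on the cylinder (a straight line when the cylinder is unrolled). The constants a, b are determined by the endpoint conditions.
With endpoint conditions z(0) = 3 and z(π/3) = 14: from z(0) = b we get b = 3, and a·π/3 + 3 = 14 gives a = 33/π, so
    z(θ) = (33/π) θ + 3.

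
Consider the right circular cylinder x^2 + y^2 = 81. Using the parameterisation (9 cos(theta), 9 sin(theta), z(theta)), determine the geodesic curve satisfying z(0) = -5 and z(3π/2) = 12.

Parameterise the cylinder of radius R = 9 as
    r(θ) = (9 cos θ, 9 sin θ, z(θ)).
The arc-length element is
    ds = sqrt(81 + (dz/dθ)^2) dθ,
so the Lagrangian is L = sqrt(81 + z'^2).
L depends on z' only, not on z or θ, so ∂L/∂z = 0 and
    ∂L/∂z' = z' / sqrt(81 + z'^2).
The Euler-Lagrange equation gives
    d/dθ( z' / sqrt(81 + z'^2) ) = 0,
so z' is constant. Integrating once:
    z(θ) = a θ + b,
a helix on the cylinder (a straight line when the cylinder is unrolled). The constants a, b are determined by the endpoint conditions.
With endpoint conditions z(0) = -5 and z(3π/2) = 12: from z(0) = b we get b = -5, and a·3π/2 + -5 = 12 gives a = 34/(3π), so
    z(θ) = (34/(3π)) θ − 5.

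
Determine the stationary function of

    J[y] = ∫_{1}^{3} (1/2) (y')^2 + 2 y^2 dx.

The Lagrangian is L = (1/2) (y')^2 + 2 y^2.
Compute ∂L/∂y = 4y, ∂L/∂y' = y'.
The Euler-Lagrange equation d/dx(∂L/∂y') − ∂L/∂y = 0 reduces to
    y'' − 4 y = 0.
Its general solution is
    y(x) = A e^(2x) + B e^(−2x),
with A, B fixed by the endpoint conditions.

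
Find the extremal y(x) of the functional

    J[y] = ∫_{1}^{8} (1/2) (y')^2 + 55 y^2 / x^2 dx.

The Lagrangian is L = (1/2) (y')^2 + 55 y^2 / x^2.
Compute ∂L/∂y = 110y/x^2, ∂L/∂y' = y'.
The Euler-Lagrange equation d/dx(∂L/∂y') − ∂L/∂y = 0 reduces to
    y'' − 110/x^2 · y = 0  (x > 0).
Its general solution is
    y(x) = A x^11 + B x^(-10),
with A, B fixed by the endpoint conditions.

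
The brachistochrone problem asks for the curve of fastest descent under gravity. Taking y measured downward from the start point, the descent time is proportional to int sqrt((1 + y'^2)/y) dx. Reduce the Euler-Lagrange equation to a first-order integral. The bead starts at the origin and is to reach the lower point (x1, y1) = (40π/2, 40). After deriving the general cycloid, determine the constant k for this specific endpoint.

The Lagrangian L = sqrt((1 + y'^2) / y) has no explicit x dependence, so the Beltrami identity applies:
    L − y' ∂L/∂y' = C.
Compute ∂L/∂y' = y' / sqrt(y (1 + y'^2)).
Substitute:
    sqrt((1 + y'^2)/y) − y'·y' / sqrt(y (1 + y'^2))
    = (1 + y'^2) / sqrt(y (1 + y'^2)) − y'^2 / sqrt(y (1 + y'^2))
    = 1 / sqrt(y (1 + y'^2)) = C.
Squaring and rearranging gives the first integral
    y (1 + y'^2) = 1/C^2 =: k   (constant).
Solving this first-order ODE by the substitution
    y = (k/2)(1 − cos θ)
yields the cycloid parameterisation
    x(θ) = (k/2)(θ − sin θ),   y(θ) = (k/2)(1 − cos θ).
The constant k is fixed by the endpoint condition.
Now fit the given lower endpoint (x1, y1) = (40π/2, 40). At the bottom of the first arch (θ = π), the parametric equations give
    y(π) = (k/2)(1 − cos π) = k,
    x(π) = (k/2)(π − sin π) = kπ/2.
Matching y(π) = 40 gives k = 40, consistent with x(π) = 40π/2. Therefore the specific cycloid is
    x(θ) = (40/2)(θ − sin θ),   y(θ) = (40/2)(1 − cos θ).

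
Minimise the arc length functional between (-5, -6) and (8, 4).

Arc-length functional: J[y] = ∫ sqrt(1 + (y')^2) dx.
Lagrangian L = sqrt(1 + (y')^2) has no explicit y dependence, so ∂L/∂y = 0 and the Euler-Lagrange equation gives
    d/dx( y' / sqrt(1 + (y')^2) ) = 0  ⇒  y' / sqrt(1 + (y')^2) = const.
Hence y' is constant, so y(x) is affine.
Fitting the endpoints (-5, -6) and (8, 4):
    slope m = (4 − (-6)) / (8 − (-5)) = 10/13,
    intercept c = (-6) − m·(-5) = -28/13.
Extremal: y(x) = (10/13) x - 28/13.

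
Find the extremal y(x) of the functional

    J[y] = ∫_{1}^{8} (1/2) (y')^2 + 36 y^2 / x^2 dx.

The Lagrangian is L = (1/2) (y')^2 + 36 y^2 / x^2.
Compute ∂L/∂y = 72y/x^2, ∂L/∂y' = y'.
The Euler-Lagrange equation d/dx(∂L/∂y') − ∂L/∂y = 0 reduces to
    y'' − 72/x^2 · y = 0  (x > 0).
Its general solution is
    y(x) = A x^9 + B x^(-8),
with A, B fixed by the endpoint conditions.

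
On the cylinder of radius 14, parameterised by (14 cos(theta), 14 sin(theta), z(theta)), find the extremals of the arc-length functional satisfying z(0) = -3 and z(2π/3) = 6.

Parameterise the cylinder of radius R = 14 as
    r(θ) = (14 cos θ, 14 sin θ, z(θ)).
The arc-length element is
    ds = sqrt(196 + (dz/dθ)^2) dθ,
so the Lagrangian is L = sqrt(196 + z'^2).
L depends on z' only, not on z or θ, so ∂L/∂z = 0 and
    ∂L/∂z' = z' / sqrt(196 + z'^2).
The Euler-Lagrange equation gives
    d/dθ( z' / sqrt(196 + z'^2) ) = 0,
so z' is constant. Integrating once:
    z(θ) = a θ + b,
a helix on the cylinder (a straight line when the cylinder is unrolled). The constants a, b are determined by the endpoint conditions.
With endpoint conditions z(0) = -3 and z(2π/3) = 6: from z(0) = b we get b = -3, and a·2π/3 + -3 = 6 gives a = 27/(2π), so
    z(θ) = (27/(2π)) θ − 3.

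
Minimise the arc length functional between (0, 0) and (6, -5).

Arc-length functional: J[y] = ∫ sqrt(1 + (y')^2) dx.
Lagrangian L = sqrt(1 + (y')^2) has no explicit y dependence, so ∂L/∂y = 0 and the Euler-Lagrange equation gives
    d/dx( y' / sqrt(1 + (y')^2) ) = 0  ⇒  y' / sqrt(1 + (y')^2) = const.
Hence y' is constant, so y(x) is affine.
Fitting the endpoints (0, 0) and (6, -5):
    slope m = ((-5) − 0) / (6 − 0) = -5/6,
    intercept c = 0 − m·0 = 0.
Extremal: y(x) = (-5/6) x.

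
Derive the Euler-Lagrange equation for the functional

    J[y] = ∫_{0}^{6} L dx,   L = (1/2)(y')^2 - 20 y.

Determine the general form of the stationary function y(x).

The Lagrangian is L = (1/2)(y')^2 - 20 y.
∂L/∂y = -20.
∂L/∂y' = y'.
The Euler-Lagrange equation d/dx(∂L/∂y') − ∂L/∂y = 0 becomes:
    y'' + 20 = 0
General solution: y(x) = -10 x^2 + A x + B, where A and B are arbitrary constants fixed by the endpoint conditions.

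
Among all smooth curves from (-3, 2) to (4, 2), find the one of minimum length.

Arc-length functional: J[y] = ∫ sqrt(1 + (y')^2) dx.
Lagrangian L = sqrt(1 + (y')^2) has no explicit y dependence, so ∂L/∂y = 0 and the Euler-Lagrange equation gives
    d/dx( y' / sqrt(1 + (y')^2) ) = 0  ⇒  y' / sqrt(1 + (y')^2) = const.
Hence y' is constant, so y(x) is affine.
Fitting the endpoints (-3, 2) and (4, 2):
    slope m = (2 − 2) / (4 − (-3)) = 0,
    intercept c = 2 − m·(-3) = 2.
Extremal: y(x) = 2.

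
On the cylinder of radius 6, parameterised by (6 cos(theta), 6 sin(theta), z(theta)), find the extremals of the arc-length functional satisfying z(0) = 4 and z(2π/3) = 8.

Parameterise the cylinder of radius R = 6 as
    r(θ) = (6 cos θ, 6 sin θ, z(θ)).
The arc-length element is
    ds = sqrt(36 + (dz/dθ)^2) dθ,
so the Lagrangian is L = sqrt(36 + z'^2).
L depends on z' only, not on z or θ, so ∂L/∂z = 0 and
    ∂L/∂z' = z' / sqrt(36 + z'^2).
The Euler-Lagrange equation gives
    d/dθ( z' / sqrt(36 + z'^2) ) = 0,
so z' is constant. Integrating once:
    z(θ) = a θ + b,
a helix on the cylinder (a straight line when the cylinder is unrolled). The constants a, b are determined by the endpoint conditions.
With endpoint conditions z(0) = 4 and z(2π/3) = 8: from z(0) = b we get b = 4, and a·2π/3 + 4 = 8 gives a = 6/π, so
    z(θ) = (6/π) θ + 4.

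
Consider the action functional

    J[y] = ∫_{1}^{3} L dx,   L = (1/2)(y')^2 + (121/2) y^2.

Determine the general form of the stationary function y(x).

The Lagrangian is L = (1/2)(y')^2 + (121/2) y^2.
∂L/∂y = 121y.
∂L/∂y' = y'.
The Euler-Lagrange equation d/dx(∂L/∂y') − ∂L/∂y = 0 becomes:
    y'' - 121 y = 0
General solution: y(x) = A e^(11x) + B e^(-11x), where A and B are arbitrary constants fixed by the endpoint conditions.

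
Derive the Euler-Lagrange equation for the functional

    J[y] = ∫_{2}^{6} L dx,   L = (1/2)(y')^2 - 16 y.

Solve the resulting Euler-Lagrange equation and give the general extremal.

The Lagrangian is L = (1/2)(y')^2 - 16 y.
∂L/∂y = -16.
∂L/∂y' = y'.
The Euler-Lagrange equation d/dx(∂L/∂y') − ∂L/∂y = 0 becomes:
    y'' + 16 = 0
General solution: y(x) = -8 x^2 + A x + B, where A and B are arbitrary constants fixed by the endpoint conditions.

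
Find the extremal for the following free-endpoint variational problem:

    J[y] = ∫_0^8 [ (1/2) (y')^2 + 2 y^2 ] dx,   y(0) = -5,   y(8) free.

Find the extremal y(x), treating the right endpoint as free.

The Lagrangian L = (1/2) (y')^2 + 2 y^2 gives
    ∂L/∂y = 4 y,   ∂L/∂y' = y'.
Euler-Lagrange: y'' − 4 y = 0.
With k = 2, the general solution is
    y(x) = A cosh(2 x) + B sinh(2 x).
Fixed left endpoint y(0) = -5 ⇒ A = -5.
The right endpoint x = 8 is free, so the natural (transversality) condition is ∂L/∂y' |_{x=8} = 0, i.e. y'(8) = 0.
Compute y'(x) = A k sinh(k x) + B k cosh(k x), so
    y'(8) = A k sinh(k·8) + B k cosh(k·8) = 0
    ⇒ B = −A tanh(k·8) = 5 tanh(2·8).
Therefore the extremal is
    y(x) = −5 cosh(2 x) + 5 tanh(2·8) sinh(2 x).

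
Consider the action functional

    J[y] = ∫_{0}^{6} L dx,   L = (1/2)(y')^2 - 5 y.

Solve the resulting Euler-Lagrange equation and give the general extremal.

The Lagrangian is L = (1/2)(y')^2 - 5 y.
∂L/∂y = -5.
∂L/∂y' = y'.
The Euler-Lagrange equation d/dx(∂L/∂y') − ∂L/∂y = 0 becomes:
    y'' + 5 = 0
General solution: y(x) = -(5/2) x^2 + A x + B, where A and B are arbitrary constants fixed by the endpoint conditions.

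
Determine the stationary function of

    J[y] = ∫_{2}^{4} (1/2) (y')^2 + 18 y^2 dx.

The Lagrangian is L = (1/2) (y')^2 + 18 y^2.
Compute ∂L/∂y = 36y, ∂L/∂y' = y'.
The Euler-Lagrange equation d/dx(∂L/∂y') − ∂L/∂y = 0 reduces to
    y'' − 36 y = 0.
Its general solution is
    y(x) = A e^(6x) + B e^(−6x),
with A, B fixed by the endpoint conditions.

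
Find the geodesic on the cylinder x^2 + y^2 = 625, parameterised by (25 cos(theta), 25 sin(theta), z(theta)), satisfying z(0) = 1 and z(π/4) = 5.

Parameterise the cylinder of radius R = 25 as
    r(θ) = (25 cos θ, 25 sin θ, z(θ)).
The arc-length element is
    ds = sqrt(625 + (dz/dθ)^2) dθ,
so the Lagrangian is L = sqrt(625 + z'^2).
L depends on z' only, not on z or θ, so ∂L/∂z = 0 and
    ∂L/∂z' = z' / sqrt(625 + z'^2).
The Euler-Lagrange equation gives
    d/dθ( z' / sqrt(625 + z'^2) ) = 0,
so z' is constant. Integrating once:
    z(θ) = a θ + b,
a helix on the cylinder (a straight line when the cylinder is unrolled). The constants a, b are determined by the endpoint conditions.
With endpoint conditions z(0) = 1 and z(π/4) = 5: from z(0) = b we get b = 1, and a·π/4 + 1 = 5 gives a = 16/π, so
    z(θ) = (16/π) θ + 1.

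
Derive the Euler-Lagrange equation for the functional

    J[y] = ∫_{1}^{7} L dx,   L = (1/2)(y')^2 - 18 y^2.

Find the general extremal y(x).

The Lagrangian is L = (1/2)(y')^2 - 18 y^2.
∂L/∂y = -36y.
∂L/∂y' = y'.
The Euler-Lagrange equation d/dx(∂L/∂y') − ∂L/∂y = 0 becomes:
    y'' + 36 y = 0
General solution: y(x) = A sin(6x) + B cos(6x), where A and B are arbitrary constants fixed by the endpoint conditions.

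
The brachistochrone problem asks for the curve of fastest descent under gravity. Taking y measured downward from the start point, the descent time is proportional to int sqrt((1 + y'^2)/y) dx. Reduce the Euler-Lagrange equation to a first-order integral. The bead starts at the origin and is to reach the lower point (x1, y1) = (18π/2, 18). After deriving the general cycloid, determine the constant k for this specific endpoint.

The Lagrangian L = sqrt((1 + y'^2) / y) has no explicit x dependence, so the Beltrami identity applies:
    L − y' ∂L/∂y' = C.
Compute ∂L/∂y' = y' / sqrt(y (1 + y'^2)).
Substitute:
    sqrt((1 + y'^2)/y) − y'·y' / sqrt(y (1 + y'^2))
    = (1 + y'^2) / sqrt(y (1 + y'^2)) − y'^2 / sqrt(y (1 + y'^2))
    = 1 / sqrt(y (1 + y'^2)) = C.
Squaring and rearranging gives the first integral
    y (1 + y'^2) = 1/C^2 =: k   (constant).
Solving this first-order ODE by the substitution
    y = (k/2)(1 − cos θ)
yields the cycloid parameterisation
    x(θ) = (k/2)(θ − sin θ),   y(θ) = (k/2)(1 − cos θ).
The constant k is fixed by the endpoint condition.
Now fit the given lower endpoint (x1, y1) = (18π/2, 18). At the bottom of the first arch (θ = π), the parametric equations give
    y(π) = (k/2)(1 − cos π) = k,
    x(π) = (k/2)(π − sin π) = kπ/2.
Matching y(π) = 18 gives k = 18, consistent with x(π) = 18π/2. Therefore the specific cycloid is
    x(θ) = (18/2)(θ − sin θ),   y(θ) = (18/2)(1 − cos θ).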